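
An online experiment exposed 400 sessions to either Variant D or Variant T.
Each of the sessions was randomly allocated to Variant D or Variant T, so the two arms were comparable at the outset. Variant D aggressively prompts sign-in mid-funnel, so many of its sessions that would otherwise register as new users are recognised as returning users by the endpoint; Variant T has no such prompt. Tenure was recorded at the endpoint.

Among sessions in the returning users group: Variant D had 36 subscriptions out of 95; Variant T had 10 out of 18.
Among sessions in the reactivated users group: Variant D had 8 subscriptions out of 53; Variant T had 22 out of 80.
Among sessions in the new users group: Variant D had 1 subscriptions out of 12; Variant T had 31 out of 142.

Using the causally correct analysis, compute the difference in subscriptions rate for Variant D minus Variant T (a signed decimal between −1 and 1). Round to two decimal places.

+0.02

Stratifying would compare variants among sessions the variants themselves sorted into user tenure groups — a form of selection on an intermediate. The unconditioned pooled rates give the total causal effect.
The causal difference is the pooled difference: 0.281 − 0.263 = +0.019.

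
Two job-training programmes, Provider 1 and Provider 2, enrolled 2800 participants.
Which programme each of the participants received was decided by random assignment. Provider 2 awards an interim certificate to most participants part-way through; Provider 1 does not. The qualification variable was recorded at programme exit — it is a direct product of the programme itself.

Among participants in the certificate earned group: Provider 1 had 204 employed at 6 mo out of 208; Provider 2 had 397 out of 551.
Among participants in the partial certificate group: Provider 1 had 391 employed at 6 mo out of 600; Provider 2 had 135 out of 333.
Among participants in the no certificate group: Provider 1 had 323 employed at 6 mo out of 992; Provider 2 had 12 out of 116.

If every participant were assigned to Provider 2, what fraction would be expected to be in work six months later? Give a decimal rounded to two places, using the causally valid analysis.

The qualification attained during the programme-specific comparison favours Provider 1 throughout, but the pooled figures favour Provider 2. The question is whether to condition on qualification attained during the programme.
The distribution of qualification attained during the programme is itself part of what the programme does — it is an intermediate outcome. Holding it fixed would remove that part of the effect; the total effect is the pooled difference.
So P(outcome | do(Provider 2)) is just the pooled rate for Provider 2: 544/1000 = 0.544.

0.54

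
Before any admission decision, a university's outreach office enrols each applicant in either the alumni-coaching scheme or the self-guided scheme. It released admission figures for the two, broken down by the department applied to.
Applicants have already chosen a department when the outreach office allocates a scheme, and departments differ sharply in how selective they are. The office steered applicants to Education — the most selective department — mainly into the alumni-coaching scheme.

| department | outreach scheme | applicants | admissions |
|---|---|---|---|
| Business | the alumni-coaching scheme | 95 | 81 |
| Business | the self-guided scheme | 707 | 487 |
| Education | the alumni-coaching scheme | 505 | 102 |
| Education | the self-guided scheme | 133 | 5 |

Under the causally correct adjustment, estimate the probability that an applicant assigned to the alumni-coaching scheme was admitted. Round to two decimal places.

The imbalance in department arose from how applicants were allocated, not from anything the outreach scheme did; and department independently affects the outcome. The pooled gap is confounded — condition on department.
Standardising the alumni-coaching scheme to the population department mix: 0.557·81/95 + 0.443·102/505 = 0.564.

0.56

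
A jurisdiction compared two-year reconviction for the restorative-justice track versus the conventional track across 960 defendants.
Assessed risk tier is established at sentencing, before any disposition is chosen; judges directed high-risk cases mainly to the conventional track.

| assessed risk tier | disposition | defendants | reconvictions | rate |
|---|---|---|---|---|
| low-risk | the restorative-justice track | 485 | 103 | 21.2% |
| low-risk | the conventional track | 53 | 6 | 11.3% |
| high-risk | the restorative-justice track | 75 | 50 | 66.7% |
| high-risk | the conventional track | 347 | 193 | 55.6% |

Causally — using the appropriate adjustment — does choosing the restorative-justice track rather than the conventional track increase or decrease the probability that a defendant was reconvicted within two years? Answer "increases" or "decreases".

increases

the conventional track is lower inside every assessed risk tier stratum but the restorative-justice track is lower in aggregate. Whether to stratify depends on how assessed risk tier relates to the disposition.
Nothing the disposition does changes assessed risk tier; the imbalance is an allocation artefact. With assessed risk tier also predicting the outcome, the pooled figure is confounded, and the within-stratum comparison is the causal one.
Within each level — low-risk: 21.2% vs 11.3%; high-risk: 66.7% vs 55.6% — the conventional track is lower every time.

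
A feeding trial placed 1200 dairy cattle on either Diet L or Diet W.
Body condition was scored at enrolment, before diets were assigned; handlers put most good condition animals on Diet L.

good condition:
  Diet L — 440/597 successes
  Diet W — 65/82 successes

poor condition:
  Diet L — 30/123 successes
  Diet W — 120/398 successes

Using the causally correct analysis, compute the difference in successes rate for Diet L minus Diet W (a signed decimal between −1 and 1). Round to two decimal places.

Since starting body condition is a pre-existing factor (not a product of the diet) and it affects the outcome on its own, it is a confounder. The stratified rates, not the pooled rate, identify the causal effect.
Adjusting over the population distribution of starting body condition: 0.566·(0.737−0.793) + 0.434·(0.244−0.302) = -0.057.

-0.06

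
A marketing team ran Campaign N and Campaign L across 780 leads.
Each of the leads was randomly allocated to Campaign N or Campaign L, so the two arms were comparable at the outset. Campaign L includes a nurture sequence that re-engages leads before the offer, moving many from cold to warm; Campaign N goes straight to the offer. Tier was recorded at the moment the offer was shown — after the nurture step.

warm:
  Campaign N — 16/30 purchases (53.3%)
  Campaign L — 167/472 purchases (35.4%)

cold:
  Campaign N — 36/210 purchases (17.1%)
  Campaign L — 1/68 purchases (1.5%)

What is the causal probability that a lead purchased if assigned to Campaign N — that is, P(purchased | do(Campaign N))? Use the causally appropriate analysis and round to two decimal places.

0.22

Within every engagement tier level Campaign N has the higher rate, yet pooled Campaign L does — Simpson's reversal.
Because the campaign influences engagement tier, engagement tier is a post-treatment mediator, not a confounder. Stratifying on it would bias the estimate; the causal effect is the crude pooled difference.
So P(outcome | do(Campaign N)) is just the pooled rate for Campaign N: 52/240 = 0.217.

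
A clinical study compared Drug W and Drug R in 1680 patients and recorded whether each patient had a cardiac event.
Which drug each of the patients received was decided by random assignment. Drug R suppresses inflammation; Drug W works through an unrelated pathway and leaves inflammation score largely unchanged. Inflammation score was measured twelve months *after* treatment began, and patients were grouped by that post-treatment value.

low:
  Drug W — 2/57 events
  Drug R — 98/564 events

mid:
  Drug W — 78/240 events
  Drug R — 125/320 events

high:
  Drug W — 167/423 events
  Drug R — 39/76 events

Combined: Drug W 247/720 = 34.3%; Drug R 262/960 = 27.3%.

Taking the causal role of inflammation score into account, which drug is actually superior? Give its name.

Because the drug influences inflammation score, inflammation score is a post-treatment mediator, not a confounder. Stratifying on it would bias the estimate; the causal effect is the crude pooled difference.
Pooled: Drug W 34.3% vs Drug R 27.3%; Drug R is lower overall.

Drug R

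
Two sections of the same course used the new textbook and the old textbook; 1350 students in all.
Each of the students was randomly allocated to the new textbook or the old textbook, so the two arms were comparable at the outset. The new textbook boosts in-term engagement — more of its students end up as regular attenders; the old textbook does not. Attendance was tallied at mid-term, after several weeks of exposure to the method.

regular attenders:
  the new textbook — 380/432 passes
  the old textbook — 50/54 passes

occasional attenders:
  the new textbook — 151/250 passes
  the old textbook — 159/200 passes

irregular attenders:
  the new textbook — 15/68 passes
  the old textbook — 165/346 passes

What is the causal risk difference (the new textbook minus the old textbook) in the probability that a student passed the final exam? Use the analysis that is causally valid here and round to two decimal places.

The mid-term attendance-specific comparison favours the old textbook throughout, but the pooled figures favour the new textbook. The question is whether to condition on mid-term attendance.
Mid-term attendance lies on the pathway teaching method → mid-term attendance → outcome, so adjusting for it blocks the indirect effect. For the total causal effect of teaching method, use the unadjusted pooled rates.
The causal difference is the pooled difference: 0.728 − 0.623 = +0.105.

+0.10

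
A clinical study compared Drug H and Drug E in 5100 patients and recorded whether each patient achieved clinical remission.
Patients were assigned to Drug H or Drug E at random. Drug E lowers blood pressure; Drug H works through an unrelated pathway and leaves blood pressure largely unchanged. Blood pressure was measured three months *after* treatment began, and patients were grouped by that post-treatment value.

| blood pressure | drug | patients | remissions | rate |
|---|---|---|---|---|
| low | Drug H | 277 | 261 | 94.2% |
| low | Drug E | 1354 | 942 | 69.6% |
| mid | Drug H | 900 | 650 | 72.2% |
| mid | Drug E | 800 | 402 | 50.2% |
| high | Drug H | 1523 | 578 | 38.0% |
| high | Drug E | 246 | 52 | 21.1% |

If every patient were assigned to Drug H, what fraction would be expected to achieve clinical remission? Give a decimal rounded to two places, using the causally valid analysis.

0.55

Blood pressure lies on the pathway drug → blood pressure → outcome, so adjusting for it blocks the indirect effect. For the total causal effect of drug, use the unadjusted pooled rates.
So P(outcome | do(Drug H)) is just the pooled rate for Drug H: 1489/2700 = 0.551.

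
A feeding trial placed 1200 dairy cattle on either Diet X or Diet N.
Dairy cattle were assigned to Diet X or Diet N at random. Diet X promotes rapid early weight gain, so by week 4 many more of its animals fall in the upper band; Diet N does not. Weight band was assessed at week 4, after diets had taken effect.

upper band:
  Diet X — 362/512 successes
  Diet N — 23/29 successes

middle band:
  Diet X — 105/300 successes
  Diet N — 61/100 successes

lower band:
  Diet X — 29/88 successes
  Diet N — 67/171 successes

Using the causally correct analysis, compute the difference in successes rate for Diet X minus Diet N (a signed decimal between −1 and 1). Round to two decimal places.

Week-4 weight band lies on the pathway diet → week-4 weight band → outcome, so adjusting for it blocks the indirect effect. For the total causal effect of diet, use the unadjusted pooled rates.
The causal difference is the pooled difference: 0.551 − 0.503 = +0.048.

+0.05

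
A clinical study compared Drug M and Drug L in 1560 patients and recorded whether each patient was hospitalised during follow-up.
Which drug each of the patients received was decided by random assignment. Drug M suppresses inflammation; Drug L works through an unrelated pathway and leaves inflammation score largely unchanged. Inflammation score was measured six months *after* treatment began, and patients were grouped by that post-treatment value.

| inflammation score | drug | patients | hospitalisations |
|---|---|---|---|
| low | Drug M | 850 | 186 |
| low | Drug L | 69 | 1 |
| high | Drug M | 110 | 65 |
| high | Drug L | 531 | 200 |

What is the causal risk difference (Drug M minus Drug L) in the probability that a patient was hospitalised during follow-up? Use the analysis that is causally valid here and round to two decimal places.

-0.07

The inflammation score-specific comparison favours Drug L throughout, but the pooled figures favour Drug M. The question is whether to condition on inflammation score.
Inflammation score here is a post-treatment variable shaped by the drug; conditioning on it would introduce bias rather than remove it. The overall comparison is the causal one.
The causal difference is the pooled difference: 0.261 − 0.335 = -0.074.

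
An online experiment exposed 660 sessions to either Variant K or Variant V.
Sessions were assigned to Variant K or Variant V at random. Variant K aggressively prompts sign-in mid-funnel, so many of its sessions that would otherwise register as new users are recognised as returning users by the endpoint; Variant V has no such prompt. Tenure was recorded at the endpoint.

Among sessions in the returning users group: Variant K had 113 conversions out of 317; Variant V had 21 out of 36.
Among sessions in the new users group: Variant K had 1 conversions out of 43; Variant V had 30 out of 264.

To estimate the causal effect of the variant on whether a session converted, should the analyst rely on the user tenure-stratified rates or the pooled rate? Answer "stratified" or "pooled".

pooled

Variant V is higher inside every user tenure stratum but Variant K is higher in aggregate. Whether to stratify depends on how user tenure relates to the variant.
User tenure is downstream of the variant. One should not condition on a consequence of treatment, so the overall rates are the right comparison.
Pooled: Variant K 31.7% vs Variant V 17.0%; Variant K is higher overall.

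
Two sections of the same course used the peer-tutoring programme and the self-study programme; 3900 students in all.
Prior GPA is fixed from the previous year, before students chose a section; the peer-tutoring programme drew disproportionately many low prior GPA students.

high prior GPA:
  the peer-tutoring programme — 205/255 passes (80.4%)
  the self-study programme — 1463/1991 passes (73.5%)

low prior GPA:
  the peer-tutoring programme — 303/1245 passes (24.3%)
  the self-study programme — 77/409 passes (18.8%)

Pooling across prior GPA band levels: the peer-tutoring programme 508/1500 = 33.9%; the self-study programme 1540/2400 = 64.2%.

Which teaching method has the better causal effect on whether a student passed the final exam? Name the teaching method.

Within every prior GPA band level the peer-tutoring programme has the higher rate, yet pooled the self-study programme does — Simpson's reversal.
Prior GPA band satisfies the back-door criterion: it is not a descendant of the teaching method, and it blocks the spurious path from teaching method to outcome. Adjusting for it (i.e., using the within-prior GPA band rates) gives the causal effect.
Within each level — high prior GPA: 80.4% vs 73.5%; low prior GPA: 24.3% vs 18.8% — the peer-tutoring programme is higher every time.

the peer-tutoring programme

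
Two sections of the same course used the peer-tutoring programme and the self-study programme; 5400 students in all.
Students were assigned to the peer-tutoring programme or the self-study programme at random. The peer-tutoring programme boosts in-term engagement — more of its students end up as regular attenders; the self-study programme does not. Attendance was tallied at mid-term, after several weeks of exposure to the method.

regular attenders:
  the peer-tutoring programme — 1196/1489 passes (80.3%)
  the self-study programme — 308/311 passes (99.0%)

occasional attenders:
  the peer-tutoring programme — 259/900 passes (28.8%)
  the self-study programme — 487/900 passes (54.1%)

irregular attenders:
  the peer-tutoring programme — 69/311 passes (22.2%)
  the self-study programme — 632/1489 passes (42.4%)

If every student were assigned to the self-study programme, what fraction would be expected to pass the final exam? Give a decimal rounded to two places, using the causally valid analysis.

Mid-term attendance here is a post-treatment variable shaped by the teaching method; conditioning on it would introduce bias rather than remove it. The overall comparison is the causal one.
So P(outcome | do(the self-study programme)) is just the pooled rate for the self-study programme: 1427/2700 = 0.529.

0.53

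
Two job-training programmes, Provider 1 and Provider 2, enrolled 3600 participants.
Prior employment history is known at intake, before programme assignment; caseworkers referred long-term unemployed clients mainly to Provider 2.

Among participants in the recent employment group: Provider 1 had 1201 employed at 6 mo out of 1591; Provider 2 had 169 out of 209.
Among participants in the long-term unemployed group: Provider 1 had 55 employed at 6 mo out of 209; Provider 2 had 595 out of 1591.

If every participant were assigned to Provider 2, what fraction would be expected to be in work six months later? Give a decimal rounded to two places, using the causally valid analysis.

Here prior employment history is a common cause — it drives both which programme a case falls under and the outcome. The crude comparison mixes populations; the stratum-specific rates are the causally relevant ones.
Standardising Provider 2 to the population prior employment history mix: 0.500·169/209 + 0.500·595/1591 = 0.591.

0.59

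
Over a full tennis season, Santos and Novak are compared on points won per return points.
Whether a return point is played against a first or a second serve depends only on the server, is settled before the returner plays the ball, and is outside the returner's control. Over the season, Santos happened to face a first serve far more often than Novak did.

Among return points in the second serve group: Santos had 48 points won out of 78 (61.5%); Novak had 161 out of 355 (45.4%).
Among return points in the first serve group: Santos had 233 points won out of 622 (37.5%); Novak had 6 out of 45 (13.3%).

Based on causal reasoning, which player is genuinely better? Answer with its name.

Santos

Serve type differs across players for reasons unrelated to any effect of the player itself, and it separately predicts the outcome — a classic confounder. We must compare within serve type levels.
Within each level — second serve: 61.5% vs 45.4%; first serve: 37.5% vs 13.3% — Santos is higher every time.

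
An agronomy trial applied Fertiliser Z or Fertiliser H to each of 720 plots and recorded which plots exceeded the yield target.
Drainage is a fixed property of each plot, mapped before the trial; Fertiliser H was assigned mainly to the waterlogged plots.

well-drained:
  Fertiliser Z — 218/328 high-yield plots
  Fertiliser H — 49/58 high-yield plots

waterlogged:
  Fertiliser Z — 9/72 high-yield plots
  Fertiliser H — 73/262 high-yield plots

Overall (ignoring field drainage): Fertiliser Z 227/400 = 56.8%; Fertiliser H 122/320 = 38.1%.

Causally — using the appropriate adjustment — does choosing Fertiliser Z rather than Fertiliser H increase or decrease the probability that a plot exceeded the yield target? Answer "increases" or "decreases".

decreases

Field drainage satisfies the back-door criterion: it is not a descendant of the fertiliser, and it blocks the spurious path from fertiliser to outcome. Adjusting for it (i.e., using the within-field drainage rates) gives the causal effect.
Within each level — well-drained: 66.5% vs 84.5%; waterlogged: 12.5% vs 27.9% — Fertiliser H is higher every time.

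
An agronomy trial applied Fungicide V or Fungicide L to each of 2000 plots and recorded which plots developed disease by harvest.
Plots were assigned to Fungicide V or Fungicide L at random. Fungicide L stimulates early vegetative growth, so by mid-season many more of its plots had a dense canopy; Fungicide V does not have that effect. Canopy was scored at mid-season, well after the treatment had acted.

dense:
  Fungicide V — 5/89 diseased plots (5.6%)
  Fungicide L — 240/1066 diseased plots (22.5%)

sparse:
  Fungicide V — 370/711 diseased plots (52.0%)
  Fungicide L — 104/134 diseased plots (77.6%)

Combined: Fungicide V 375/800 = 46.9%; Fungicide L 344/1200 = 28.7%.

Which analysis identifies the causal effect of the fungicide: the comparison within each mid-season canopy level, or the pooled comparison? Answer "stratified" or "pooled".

The distribution of mid-season canopy is itself part of what the fungicide does — it is an intermediate outcome. Holding it fixed would remove that part of the effect; the total effect is the pooled difference.
Pooled: Fungicide V 46.9% vs Fungicide L 28.7%; Fungicide L is lower overall.

pooled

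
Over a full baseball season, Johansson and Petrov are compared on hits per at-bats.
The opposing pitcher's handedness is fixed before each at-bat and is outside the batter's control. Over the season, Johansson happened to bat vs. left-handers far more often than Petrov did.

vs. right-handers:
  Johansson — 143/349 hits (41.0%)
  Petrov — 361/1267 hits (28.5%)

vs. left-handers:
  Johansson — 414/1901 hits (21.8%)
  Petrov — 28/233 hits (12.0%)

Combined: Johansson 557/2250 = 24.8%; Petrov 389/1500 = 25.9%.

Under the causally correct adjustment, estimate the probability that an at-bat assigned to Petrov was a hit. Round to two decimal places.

Johansson is higher inside every pitcher handedness stratum but Petrov is higher in aggregate. Whether to stratify depends on how pitcher handedness relates to the player.
Pitcher handedness is set before the player has any effect — it is not caused by the player — and it independently drives the outcome. That makes it a confounder, so the causal comparison is within pitcher handedness levels.
Standardising Petrov to the population pitcher handedness mix: 0.431·361/1267 + 0.569·28/233 = 0.191.

0.19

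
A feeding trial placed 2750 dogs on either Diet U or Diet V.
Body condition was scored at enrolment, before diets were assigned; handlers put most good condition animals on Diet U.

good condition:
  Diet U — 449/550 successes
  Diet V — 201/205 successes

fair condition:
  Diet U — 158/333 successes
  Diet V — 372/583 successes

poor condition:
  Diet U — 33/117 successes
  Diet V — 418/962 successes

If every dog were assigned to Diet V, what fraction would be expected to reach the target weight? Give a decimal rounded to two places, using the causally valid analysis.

Since starting body condition is a pre-existing factor (not a product of the diet) and it affects the outcome on its own, it is a confounder. The stratified rates, not the pooled rate, identify the causal effect.
Standardising Diet V to the population starting body condition mix: 0.275·201/205 + 0.333·372/583 + 0.392·418/962 = 0.652.

0.65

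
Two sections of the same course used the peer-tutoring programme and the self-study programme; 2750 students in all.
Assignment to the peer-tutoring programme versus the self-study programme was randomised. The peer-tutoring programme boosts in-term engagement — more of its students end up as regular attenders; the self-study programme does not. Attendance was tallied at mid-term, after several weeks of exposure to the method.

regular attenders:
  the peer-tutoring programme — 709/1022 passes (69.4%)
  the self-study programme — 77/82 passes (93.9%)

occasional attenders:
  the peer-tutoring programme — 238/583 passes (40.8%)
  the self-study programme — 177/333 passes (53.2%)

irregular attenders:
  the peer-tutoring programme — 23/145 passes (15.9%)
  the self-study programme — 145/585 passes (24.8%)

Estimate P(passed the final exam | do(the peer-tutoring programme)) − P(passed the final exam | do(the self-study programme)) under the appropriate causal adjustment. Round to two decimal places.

Because the teaching method influences mid-term attendance, mid-term attendance is a post-treatment mediator, not a confounder. Stratifying on it would bias the estimate; the causal effect is the crude pooled difference.
The causal difference is the pooled difference: 0.554 − 0.399 = +0.155.

+0.16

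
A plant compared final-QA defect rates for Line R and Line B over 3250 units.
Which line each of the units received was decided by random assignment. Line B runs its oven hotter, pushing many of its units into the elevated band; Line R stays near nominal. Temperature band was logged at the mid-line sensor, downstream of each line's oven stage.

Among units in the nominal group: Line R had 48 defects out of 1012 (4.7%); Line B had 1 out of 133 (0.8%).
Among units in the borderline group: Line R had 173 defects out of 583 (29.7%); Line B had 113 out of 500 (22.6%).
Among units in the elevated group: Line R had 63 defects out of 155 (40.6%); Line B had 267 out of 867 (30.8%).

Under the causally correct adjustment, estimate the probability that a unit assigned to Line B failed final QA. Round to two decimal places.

0.25

The in-process temperature band-specific comparison favours Line B throughout, but the pooled figures favour Line R. The question is whether to condition on in-process temperature band.
The distribution of in-process temperature band is itself part of what the line does — it is an intermediate outcome. Holding it fixed would remove that part of the effect; the total effect is the pooled difference.
So P(outcome | do(Line B)) is just the pooled rate for Line B: 381/1500 = 0.254.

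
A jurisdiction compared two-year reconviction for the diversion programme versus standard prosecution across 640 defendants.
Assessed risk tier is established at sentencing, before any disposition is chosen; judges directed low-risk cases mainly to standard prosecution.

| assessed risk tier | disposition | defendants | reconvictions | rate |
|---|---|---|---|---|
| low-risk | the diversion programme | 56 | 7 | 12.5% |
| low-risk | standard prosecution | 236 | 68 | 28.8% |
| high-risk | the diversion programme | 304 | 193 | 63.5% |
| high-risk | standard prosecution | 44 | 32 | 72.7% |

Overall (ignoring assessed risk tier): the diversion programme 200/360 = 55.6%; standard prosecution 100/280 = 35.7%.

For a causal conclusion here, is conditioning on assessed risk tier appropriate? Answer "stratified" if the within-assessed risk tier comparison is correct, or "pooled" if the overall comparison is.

the diversion programme is lower inside every assessed risk tier stratum but standard prosecution is lower in aggregate. Whether to stratify depends on how assessed risk tier relates to the disposition.
Assessed risk tier satisfies the back-door criterion: it is not a descendant of the disposition, and it blocks the spurious path from disposition to outcome. Adjusting for it (i.e., using the within-assessed risk tier rates) gives the causal effect.
Within each level — low-risk: 12.5% vs 28.8%; high-risk: 63.5% vs 72.7% — the diversion programme is lower every time.

stratified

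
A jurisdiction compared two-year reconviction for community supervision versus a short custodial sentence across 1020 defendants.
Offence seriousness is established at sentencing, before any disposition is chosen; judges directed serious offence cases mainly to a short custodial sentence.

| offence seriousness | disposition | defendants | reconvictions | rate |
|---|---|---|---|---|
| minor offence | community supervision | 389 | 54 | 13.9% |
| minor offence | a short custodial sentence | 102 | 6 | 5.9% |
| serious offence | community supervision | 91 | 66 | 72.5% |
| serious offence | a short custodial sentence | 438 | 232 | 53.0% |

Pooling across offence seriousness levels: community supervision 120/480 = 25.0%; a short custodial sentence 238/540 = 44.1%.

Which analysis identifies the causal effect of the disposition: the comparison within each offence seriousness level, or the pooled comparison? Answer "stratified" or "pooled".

Offence seriousness differs across dispositions for reasons unrelated to any effect of the disposition itself, and it separately predicts the outcome — a classic confounder. We must compare within offence seriousness levels.
Within each level — minor offence: 13.9% vs 5.9%; serious offence: 72.5% vs 53.0% — a short custodial sentence is lower every time.

stratified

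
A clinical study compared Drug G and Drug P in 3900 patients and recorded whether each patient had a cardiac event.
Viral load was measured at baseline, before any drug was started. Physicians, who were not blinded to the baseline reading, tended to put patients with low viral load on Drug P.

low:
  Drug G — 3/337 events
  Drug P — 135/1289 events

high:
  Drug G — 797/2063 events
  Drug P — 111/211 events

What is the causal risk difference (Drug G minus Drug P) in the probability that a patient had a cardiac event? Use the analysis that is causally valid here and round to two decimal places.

-0.12

Within every viral load level Drug G has the lower rate, yet pooled Drug P does — Simpson's reversal.
The imbalance in viral load arose from how patients were allocated, not from anything the drug did; and viral load independently affects the outcome. The pooled gap is confounded — condition on viral load.
Adjusting over the population distribution of viral load: 0.417·(0.009−0.105) + 0.583·(0.386−0.526) = -0.121.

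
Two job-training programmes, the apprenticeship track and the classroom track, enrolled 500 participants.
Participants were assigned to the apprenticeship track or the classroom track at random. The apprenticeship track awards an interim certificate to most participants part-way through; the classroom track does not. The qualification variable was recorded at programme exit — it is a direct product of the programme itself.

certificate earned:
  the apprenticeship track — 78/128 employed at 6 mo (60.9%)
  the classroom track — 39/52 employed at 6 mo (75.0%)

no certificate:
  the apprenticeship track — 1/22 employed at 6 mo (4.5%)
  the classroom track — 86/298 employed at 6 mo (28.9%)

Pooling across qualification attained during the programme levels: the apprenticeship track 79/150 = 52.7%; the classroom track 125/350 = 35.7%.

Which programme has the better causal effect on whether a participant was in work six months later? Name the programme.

the apprenticeship track

the classroom track is higher inside every qualification attained during the programme stratum but the apprenticeship track is higher in aggregate. Whether to stratify depends on how qualification attained during the programme relates to the programme.
Qualification attained during the programme lies on the pathway programme → qualification attained during the programme → outcome, so adjusting for it blocks the indirect effect. For the total causal effect of programme, use the unadjusted pooled rates.
Pooled: the apprenticeship track 52.7% vs the classroom track 35.7%; the apprenticeship track is higher overall.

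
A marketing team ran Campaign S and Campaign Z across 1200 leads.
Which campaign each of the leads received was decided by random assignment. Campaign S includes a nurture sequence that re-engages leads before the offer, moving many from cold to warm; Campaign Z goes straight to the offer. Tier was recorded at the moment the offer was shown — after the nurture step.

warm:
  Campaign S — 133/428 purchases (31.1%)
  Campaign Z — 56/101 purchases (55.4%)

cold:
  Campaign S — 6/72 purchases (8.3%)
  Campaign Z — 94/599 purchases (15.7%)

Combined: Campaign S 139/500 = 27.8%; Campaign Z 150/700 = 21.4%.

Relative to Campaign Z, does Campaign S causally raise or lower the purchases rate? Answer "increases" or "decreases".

increases

The distribution of engagement tier is itself part of what the campaign does — it is an intermediate outcome. Holding it fixed would remove that part of the effect; the total effect is the pooled difference.
Pooled: Campaign S 27.8% vs Campaign Z 21.4%; Campaign S is higher overall.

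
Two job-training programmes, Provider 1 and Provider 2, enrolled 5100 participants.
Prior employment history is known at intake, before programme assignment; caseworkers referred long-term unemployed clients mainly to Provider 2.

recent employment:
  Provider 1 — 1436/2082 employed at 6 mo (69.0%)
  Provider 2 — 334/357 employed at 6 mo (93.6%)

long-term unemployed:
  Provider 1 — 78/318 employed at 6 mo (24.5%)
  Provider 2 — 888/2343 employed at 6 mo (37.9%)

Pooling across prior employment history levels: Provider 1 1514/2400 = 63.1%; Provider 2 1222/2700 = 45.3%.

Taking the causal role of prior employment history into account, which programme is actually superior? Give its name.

Provider 2

Provider 2 is higher inside every prior employment history stratum but Provider 1 is higher in aggregate. Whether to stratify depends on how prior employment history relates to the programme.
Here prior employment history is a common cause — it drives both which programme a case falls under and the outcome. The crude comparison mixes populations; the stratum-specific rates are the causally relevant ones.
Within each level — recent employment: 69.0% vs 93.6%; long-term unemployed: 24.5% vs 37.9% — Provider 2 is higher every time.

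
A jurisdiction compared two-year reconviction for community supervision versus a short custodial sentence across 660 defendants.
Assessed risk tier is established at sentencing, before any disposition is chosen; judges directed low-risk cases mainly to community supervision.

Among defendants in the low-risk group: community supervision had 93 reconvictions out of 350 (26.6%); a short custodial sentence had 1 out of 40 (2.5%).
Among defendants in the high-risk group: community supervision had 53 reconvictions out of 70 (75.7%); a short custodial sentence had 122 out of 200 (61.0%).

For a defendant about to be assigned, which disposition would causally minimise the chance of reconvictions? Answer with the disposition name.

a short custodial sentence

The stratified and pooled comparisons disagree (a short custodial sentence wins within each assessed risk tier; community supervision wins overall), so the answer turns on the causal role of assessed risk tier.
Assessed risk tier differs across dispositions for reasons unrelated to any effect of the disposition itself, and it separately predicts the outcome — a classic confounder. We must compare within assessed risk tier levels.
Within each level — low-risk: 26.6% vs 2.5%; high-risk: 75.7% vs 61.0% — a short custodial sentence is lower every time.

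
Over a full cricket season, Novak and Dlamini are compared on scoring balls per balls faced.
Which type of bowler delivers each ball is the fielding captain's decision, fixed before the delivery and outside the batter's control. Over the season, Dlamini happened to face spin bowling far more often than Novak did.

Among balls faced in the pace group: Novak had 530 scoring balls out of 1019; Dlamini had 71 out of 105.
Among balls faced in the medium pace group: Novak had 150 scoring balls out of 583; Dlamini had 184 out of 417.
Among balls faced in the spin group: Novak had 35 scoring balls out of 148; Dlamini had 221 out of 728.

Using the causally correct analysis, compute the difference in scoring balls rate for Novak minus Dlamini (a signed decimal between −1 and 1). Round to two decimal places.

-0.14

Bowling type differs across players for reasons unrelated to any effect of the player itself, and it separately predicts the outcome — a classic confounder. We must compare within bowling type levels.
Adjusting over the population distribution of bowling type: 0.375·(0.520−0.676) + 0.333·(0.257−0.441) + 0.292·(0.236−0.304) = -0.139.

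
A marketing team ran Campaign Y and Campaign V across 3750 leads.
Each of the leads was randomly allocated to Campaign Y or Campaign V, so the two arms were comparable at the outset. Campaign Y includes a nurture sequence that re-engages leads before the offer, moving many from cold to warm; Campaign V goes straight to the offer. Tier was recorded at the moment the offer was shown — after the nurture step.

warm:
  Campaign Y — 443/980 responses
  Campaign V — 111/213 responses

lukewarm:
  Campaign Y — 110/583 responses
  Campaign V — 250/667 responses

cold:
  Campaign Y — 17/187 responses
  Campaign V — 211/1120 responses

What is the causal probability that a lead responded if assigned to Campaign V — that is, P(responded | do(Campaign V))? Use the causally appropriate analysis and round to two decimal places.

Because the campaign influences engagement tier, engagement tier is a post-treatment mediator, not a confounder. Stratifying on it would bias the estimate; the causal effect is the crude pooled difference.
So P(outcome | do(Campaign V)) is just the pooled rate for Campaign V: 572/2000 = 0.286.

0.29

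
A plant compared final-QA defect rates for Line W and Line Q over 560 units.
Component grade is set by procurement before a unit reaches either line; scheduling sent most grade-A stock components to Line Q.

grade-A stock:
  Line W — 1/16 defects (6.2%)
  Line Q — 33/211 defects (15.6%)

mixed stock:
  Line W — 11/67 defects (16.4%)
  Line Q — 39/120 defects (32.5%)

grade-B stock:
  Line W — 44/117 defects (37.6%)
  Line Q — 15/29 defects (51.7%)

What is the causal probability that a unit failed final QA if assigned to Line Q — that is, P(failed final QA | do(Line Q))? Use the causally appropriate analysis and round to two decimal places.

Nothing the line does changes component grade; the imbalance is an allocation artefact. With component grade also predicting the outcome, the pooled figure is confounded, and the within-stratum comparison is the causal one.
Standardising Line Q to the population component grade mix: 0.405·33/211 + 0.334·39/120 + 0.261·15/29 = 0.307.

0.31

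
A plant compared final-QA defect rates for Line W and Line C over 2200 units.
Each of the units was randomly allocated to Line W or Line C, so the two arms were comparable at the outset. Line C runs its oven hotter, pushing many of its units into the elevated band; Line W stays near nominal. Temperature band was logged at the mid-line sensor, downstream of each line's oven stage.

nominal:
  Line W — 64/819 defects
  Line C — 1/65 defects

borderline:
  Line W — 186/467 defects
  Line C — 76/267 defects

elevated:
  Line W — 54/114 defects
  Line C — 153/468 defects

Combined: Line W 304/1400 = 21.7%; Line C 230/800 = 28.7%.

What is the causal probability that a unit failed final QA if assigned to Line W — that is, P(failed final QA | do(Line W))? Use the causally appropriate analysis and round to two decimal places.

0.22

The stratified and pooled comparisons disagree (Line C wins within each in-process temperature band; Line W wins overall), so the answer turns on the causal role of in-process temperature band.
In-process temperature band is recorded after the line and is itself shifted by it — it sits on the causal path from line to outcome. Conditioning on a mediator would strip out part of the effect we want; the pooled comparison gives the total causal effect.
So P(outcome | do(Line W)) is just the pooled rate for Line W: 304/1400 = 0.217.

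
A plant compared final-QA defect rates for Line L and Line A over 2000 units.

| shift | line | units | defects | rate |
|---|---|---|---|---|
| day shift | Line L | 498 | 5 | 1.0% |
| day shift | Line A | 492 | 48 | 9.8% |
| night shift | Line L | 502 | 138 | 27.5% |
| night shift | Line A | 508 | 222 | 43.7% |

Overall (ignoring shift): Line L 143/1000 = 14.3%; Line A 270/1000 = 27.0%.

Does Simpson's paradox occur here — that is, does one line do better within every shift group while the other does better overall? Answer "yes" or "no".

Within each shift level (day shift 1.0% vs 9.8%; night shift 27.5% vs 43.7%), Line L has the lower rate every time. Pooled: 14.3% vs 27.0% — Line L has the lower rate overall. They agree.

no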